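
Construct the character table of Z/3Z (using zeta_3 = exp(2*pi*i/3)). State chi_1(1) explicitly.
Character table of Z/3Z (irreps indexed chi_0,...,chi_2 with chi_k(m) = zeta_3^(k*m), zeta_3 = exp(2*pi*i/3)):
  irrep \ class  {0} (size 1)  {1} (size 1)    {2} (size 1)  
  chi_0          1             1               1             
  chi_1          1             exp(2*I*pi/3)   exp(-2*I*pi/3)
  chi_2          1             exp(-2*I*pi/3)  exp(2*I*pi/3) 

Spot check: chi_1(1) = zeta_3^(1*1) = zeta_3^1 = exp(2*I*pi/3).

Argument: Z/3Z is abelian, so all 3 irreducible complex representations are 1-dimensional. They are given by chi_k(m) = zeta_3^(k*m) for k = 0,...,2. Row orthogonality: sum_m chi_k(m) conj(chi_l(m)) = 3 * [k = l].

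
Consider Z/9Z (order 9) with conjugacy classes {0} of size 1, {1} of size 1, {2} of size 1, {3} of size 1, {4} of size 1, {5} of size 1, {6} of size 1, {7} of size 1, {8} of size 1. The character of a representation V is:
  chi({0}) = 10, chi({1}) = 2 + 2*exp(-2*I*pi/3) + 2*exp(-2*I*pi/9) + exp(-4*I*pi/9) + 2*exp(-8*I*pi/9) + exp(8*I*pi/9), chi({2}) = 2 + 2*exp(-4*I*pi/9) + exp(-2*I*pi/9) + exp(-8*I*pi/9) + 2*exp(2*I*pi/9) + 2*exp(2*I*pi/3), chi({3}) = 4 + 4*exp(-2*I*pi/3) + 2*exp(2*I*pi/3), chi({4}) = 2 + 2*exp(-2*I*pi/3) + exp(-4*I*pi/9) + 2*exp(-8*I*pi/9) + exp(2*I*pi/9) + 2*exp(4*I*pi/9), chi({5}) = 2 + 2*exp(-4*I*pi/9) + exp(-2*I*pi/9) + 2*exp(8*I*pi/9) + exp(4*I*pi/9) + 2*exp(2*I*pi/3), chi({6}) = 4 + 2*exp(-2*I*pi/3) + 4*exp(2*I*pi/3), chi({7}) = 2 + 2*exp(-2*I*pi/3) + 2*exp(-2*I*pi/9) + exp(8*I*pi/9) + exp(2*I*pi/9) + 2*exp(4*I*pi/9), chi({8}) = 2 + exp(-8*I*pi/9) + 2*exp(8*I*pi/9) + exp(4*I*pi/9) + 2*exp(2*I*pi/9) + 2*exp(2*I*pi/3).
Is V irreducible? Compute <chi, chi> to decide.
Not irreducible (reducible): <chi, chi> = 18 > 1.

Working: <chi, chi> = (1/|G|) sum_C |C| * |chi(C)|^2 = (1/9)[1*|10|^2 + 1*|2 + 2*exp(-2*I*pi/3) + 2*exp(-2*I*pi/9) + exp(-4*I*pi/9) + 2*exp(-8*I*pi/9) + exp(8*I*pi/9)|^2 + 1*|2 + 2*exp(-4*I*pi/9) + exp(-2*I*pi/9) + exp(-8*I*pi/9) + 2*exp(2*I*pi/9) + 2*exp(2*I*pi/3)|^2 + 1*|4 + 4*exp(-2*I*pi/3) + 2*exp(2*I*pi/3)|^2 + 1*|2 + 2*exp(-2*I*pi/3) + exp(-4*I*pi/9) + 2*exp(-8*I*pi/9) + exp(2*I*pi/9) + 2*exp(4*I*pi/9)|^2 + 1*|2 + 2*exp(-4*I*pi/9) + exp(-2*I*pi/9) + 2*exp(8*I*pi/9) + exp(4*I*pi/9) + 2*exp(2*I*pi/3)|^2 + 1*|4 + 2*exp(-2*I*pi/3) + 4*exp(2*I*pi/3)|^2 + 1*|2 + 2*exp(-2*I*pi/3) + 2*exp(-2*I*pi/9) + exp(8*I*pi/9) + exp(2*I*pi/9) + 2*exp(4*I*pi/9)|^2 + 1*|2 + exp(-8*I*pi/9) + 2*exp(8*I*pi/9) + exp(4*I*pi/9) + 2*exp(2*I*pi/9) + 2*exp(2*I*pi/3)|^2]
  = (1/9)[(100) + (18 + 10*exp(-4*I*pi/9) + 14*exp(-2*I*pi/9) + 9*exp(-2*I*pi/3) + 8*exp(-8*I*pi/9) + 8*exp(8*I*pi/9) + 9*exp(2*I*pi/3) + 14*exp(2*I*pi/9) + 10*exp(4*I*pi/9)) + (18 + 14*exp(-4*I*pi/9) + 9*exp(-2*I*pi/3) + 8*exp(-2*I*pi/9) + 10*exp(-8*I*pi/9) + 10*exp(8*I*pi/9) + 8*exp(2*I*pi/9) + 9*exp(2*I*pi/3) + 14*exp(4*I*pi/9)) + (4) + (18 + 8*exp(-4*I*pi/9) + 9*exp(-2*I*pi/3) + 10*exp(-2*I*pi/9) + 14*exp(-8*I*pi/9) + 14*exp(8*I*pi/9) + 10*exp(2*I*pi/9) + 9*exp(2*I*pi/3) + 8*exp(4*I*pi/9)) + (18 + 8*exp(-4*I*pi/9) + 9*exp(-2*I*pi/3) + 10*exp(-2*I*pi/9) + 14*exp(-8*I*pi/9) + 14*exp(8*I*pi/9) + 10*exp(2*I*pi/9) + 9*exp(2*I*pi/3) + 8*exp(4*I*pi/9)) + (4) + (18 + 14*exp(-4*I*pi/9) + 9*exp(-2*I*pi/3) + 8*exp(-2*I*pi/9) + 10*exp(-8*I*pi/9) + 10*exp(8*I*pi/9) + 8*exp(2*I*pi/9) + 9*exp(2*I*pi/3) + 14*exp(4*I*pi/9)) + (18 + 10*exp(-4*I*pi/9) + 14*exp(-2*I*pi/9) + 9*exp(-2*I*pi/3) + 8*exp(-8*I*pi/9) + 8*exp(8*I*pi/9) + 9*exp(2*I*pi/3) + 14*exp(2*I*pi/9) + 10*exp(4*I*pi/9))] = 162/9 = 18.
(Exp terms are combined using exp(i*s)*conj(exp(i*t)) = exp(i*(s-t)), and sums of them are collapsed using the identity that for every m > 1 the m distinct m-th roots of unity sum to 0, e.g. 1 + exp(2*I*pi/3) + exp(-2*I*pi/3) = 0.)
A character is irreducible iff <chi, chi> = 1, so this representation is reducible.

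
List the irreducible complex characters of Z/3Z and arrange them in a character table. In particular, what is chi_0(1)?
Character table of Z/3Z (irreps indexed chi_0,...,chi_2 with chi_k(m) = zeta_3^(k*m), zeta_3 = exp(2*pi*i/3)):
  irrep \ class  {0} (size 1)  {1} (size 1)    {2} (size 1)  
  chi_0          1             1               1             
  chi_1          1             exp(2*I*pi/3)   exp(-2*I*pi/3)
  chi_2          1             exp(-2*I*pi/3)  exp(2*I*pi/3) 

Spot check: chi_0(1) = zeta_3^(0*1) = zeta_3^0 = 1.

Explanation: Z/3Z is abelian, so all 3 irreducible complex representations are 1-dimensional. They are given by chi_k(m) = zeta_3^(k*m) for k = 0,...,2. Row orthogonality: sum_m chi_k(m) conj(chi_l(m)) = 3 * [k = l].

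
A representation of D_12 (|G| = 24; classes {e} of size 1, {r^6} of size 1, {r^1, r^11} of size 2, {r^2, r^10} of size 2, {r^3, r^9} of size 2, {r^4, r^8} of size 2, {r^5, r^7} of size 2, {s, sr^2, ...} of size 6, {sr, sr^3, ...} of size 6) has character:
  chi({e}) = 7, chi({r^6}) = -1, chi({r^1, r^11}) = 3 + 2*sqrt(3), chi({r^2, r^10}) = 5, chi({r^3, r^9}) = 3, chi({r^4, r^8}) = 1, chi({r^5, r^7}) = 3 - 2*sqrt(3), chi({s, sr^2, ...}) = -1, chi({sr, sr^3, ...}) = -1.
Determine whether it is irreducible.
Not irreducible (reducible): <chi, chi> = 9 > 1.

Argument: <chi, chi> = (1/|G|) sum_C |C| * |chi(C)|^2 = (1/24)[1*|7|^2 + 1*|-1|^2 + 2*|3 + 2*sqrt(3)|^2 + 2*|5|^2 + 2*|3|^2 + 2*|1|^2 + 2*|3 - 2*sqrt(3)|^2 + 6*|-1|^2 + 6*|-1|^2]
  = (1/24)[(49) + (1) + (24*sqrt(3) + 42) + (50) + (18) + (2) + (42 - 24*sqrt(3)) + (6) + (6)] = 216/24 = 9.
A character is irreducible iff <chi, chi> = 1, so this representation is reducible.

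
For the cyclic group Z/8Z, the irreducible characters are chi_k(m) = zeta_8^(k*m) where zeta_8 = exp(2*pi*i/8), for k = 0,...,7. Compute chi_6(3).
chi_6(3) = zeta_8^18 = I

Solution. chi_6(3) = zeta_8^(6*3) = zeta_8^18. Since zeta_8^8 = 1, this equals zeta_8^2 = exp(2*pi*i*2/8) = I.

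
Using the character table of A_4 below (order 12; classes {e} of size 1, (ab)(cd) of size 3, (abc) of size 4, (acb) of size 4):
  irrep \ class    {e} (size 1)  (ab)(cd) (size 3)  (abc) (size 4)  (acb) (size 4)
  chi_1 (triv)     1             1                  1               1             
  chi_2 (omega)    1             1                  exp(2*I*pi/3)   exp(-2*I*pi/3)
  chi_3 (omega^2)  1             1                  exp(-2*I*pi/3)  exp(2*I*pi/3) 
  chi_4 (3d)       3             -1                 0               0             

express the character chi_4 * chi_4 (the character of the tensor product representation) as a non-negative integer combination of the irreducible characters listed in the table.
chi_4 tensor chi_4 = chi_1 + chi_2 + chi_3 + 2*chi_4 (all other irreducibles have multiplicity 0).

Justification: The character of a tensor product is the pointwise product (chi_4 * chi_4)(C) = chi_4(C) * chi_4(C):
  {e}: (3)*(3), (ab)(cd): (-1)*(-1), (abc): (0)*(0), (acb): (0)*(0)
so (chi_4 * chi_4) takes values
  {e} -> 9, (ab)(cd) -> 1, (abc) -> 0, (acb) -> 0.
Now take the inner product of this character with each irreducible chi from the table, <chi_4*chi_4, chi> = (1/12) sum_C |C| (chi_4*chi_4)(C) conj(chi(C)):
  <chi_4*chi_4, chi_1> = (1/12)[1*(9)*conj(1) + 3*(1)*conj(1) + 4*(0)*conj(1) + 4*(0)*conj(1)]
      = (1/12)[(9) + (3) + (0) + (0)] = 12/12 = 1
  <chi_4*chi_4, chi_2> = (1/12)[1*(9)*conj(1) + 3*(1)*conj(1) + 4*(0)*conj(exp(2*I*pi/3)) + 4*(0)*conj(exp(-2*I*pi/3))]
      = (1/12)[(9) + (3) + (0) + (0)] = 12/12 = 1
  <chi_4*chi_4, chi_3> = (1/12)[1*(9)*conj(1) + 3*(1)*conj(1) + 4*(0)*conj(exp(-2*I*pi/3)) + 4*(0)*conj(exp(2*I*pi/3))]
      = (1/12)[(9) + (3) + (0) + (0)] = 12/12 = 1
  <chi_4*chi_4, chi_4> = (1/12)[1*(9)*conj(3) + 3*(1)*conj(-1) + 4*(0)*conj(0) + 4*(0)*conj(0)]
      = (1/12)[(27) + (-3) + (0) + (0)] = 24/12 = 2
(Exp terms are combined using exp(i*s)*conj(exp(i*t)) = exp(i*(s-t)), and sums of them are collapsed using the identity that for every m > 1 the m distinct m-th roots of unity sum to 0, e.g. 1 + exp(2*I*pi/3) + exp(-2*I*pi/3) = 0.)
Hence the multiplicities are chi_1: 1, chi_2: 1, chi_3: 1, chi_4: 2. Dimension check: dim(chi_4)*dim(chi_4) = 3*3 = 9 and sum (mult * dim) = 1*1 + 1*1 + 1*1 + 2*3 = 9.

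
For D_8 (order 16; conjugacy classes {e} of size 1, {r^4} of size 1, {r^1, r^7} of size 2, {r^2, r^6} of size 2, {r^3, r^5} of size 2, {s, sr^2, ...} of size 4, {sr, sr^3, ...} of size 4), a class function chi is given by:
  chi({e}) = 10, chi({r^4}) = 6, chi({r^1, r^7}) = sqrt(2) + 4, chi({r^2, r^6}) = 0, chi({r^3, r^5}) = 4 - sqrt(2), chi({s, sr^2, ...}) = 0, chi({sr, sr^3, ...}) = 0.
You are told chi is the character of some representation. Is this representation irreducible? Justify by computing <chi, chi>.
Not irreducible (reducible): <chi, chi> = 13 > 1.

Derivation: <chi, chi> = (1/|G|) sum_C |C| * |chi(C)|^2 = (1/16)[1*|10|^2 + 1*|6|^2 + 2*|sqrt(2) + 4|^2 + 2*|0|^2 + 2*|4 - sqrt(2)|^2 + 4*|0|^2 + 4*|0|^2]
  = (1/16)[(100) + (36) + (16*sqrt(2) + 36) + (0) + (36 - 16*sqrt(2)) + (0) + (0)] = 208/16 = 13.
A character is irreducible iff <chi, chi> = 1, so this representation is reducible.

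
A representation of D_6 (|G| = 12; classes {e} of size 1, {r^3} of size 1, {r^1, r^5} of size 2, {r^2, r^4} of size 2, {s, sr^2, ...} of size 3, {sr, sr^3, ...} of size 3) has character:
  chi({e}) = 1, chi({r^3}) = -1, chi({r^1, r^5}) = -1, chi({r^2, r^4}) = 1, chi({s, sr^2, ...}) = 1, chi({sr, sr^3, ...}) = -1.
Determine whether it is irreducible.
Irreducible: <chi, chi> = 1.

Derivation: <chi, chi> = (1/|G|) sum_C |C| * |chi(C)|^2 = (1/12)[1*|1|^2 + 1*|-1|^2 + 2*|-1|^2 + 2*|1|^2 + 3*|1|^2 + 3*|-1|^2]
  = (1/12)[(1) + (1) + (2) + (2) + (3) + (3)] = 12/12 = 1.
A character is irreducible iff <chi, chi> = 1, so this representation is irreducible.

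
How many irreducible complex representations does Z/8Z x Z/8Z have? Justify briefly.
64

Explanation: The number of irreducible complex representations of a finite group equals its number of conjugacy classes. Z/8Z x Z/8Z is abelian of order 64, so every element is its own conjugacy class: 64 classes, so Z/8Z x Z/8Z (order 64) has exactly 64 irreducible complex representations.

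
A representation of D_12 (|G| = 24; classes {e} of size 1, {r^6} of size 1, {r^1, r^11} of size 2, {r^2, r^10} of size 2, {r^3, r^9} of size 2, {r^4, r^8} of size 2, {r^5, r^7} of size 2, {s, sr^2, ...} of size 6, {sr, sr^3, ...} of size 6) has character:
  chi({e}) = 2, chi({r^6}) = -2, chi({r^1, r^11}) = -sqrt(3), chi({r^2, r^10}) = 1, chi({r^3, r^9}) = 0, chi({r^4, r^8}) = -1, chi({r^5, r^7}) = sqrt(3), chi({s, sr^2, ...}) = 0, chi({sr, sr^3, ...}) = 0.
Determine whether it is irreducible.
Irreducible: <chi, chi> = 1.

Details: <chi, chi> = (1/|G|) sum_C |C| * |chi(C)|^2 = (1/24)[1*|2|^2 + 1*|-2|^2 + 2*|-sqrt(3)|^2 + 2*|1|^2 + 2*|0|^2 + 2*|-1|^2 + 2*|sqrt(3)|^2 + 6*|0|^2 + 6*|0|^2]
  = (1/24)[(4) + (4) + (6) + (2) + (0) + (2) + (6) + (0) + (0)] = 24/24 = 1.
A character is irreducible iff <chi, chi> = 1, so this representation is irreducible.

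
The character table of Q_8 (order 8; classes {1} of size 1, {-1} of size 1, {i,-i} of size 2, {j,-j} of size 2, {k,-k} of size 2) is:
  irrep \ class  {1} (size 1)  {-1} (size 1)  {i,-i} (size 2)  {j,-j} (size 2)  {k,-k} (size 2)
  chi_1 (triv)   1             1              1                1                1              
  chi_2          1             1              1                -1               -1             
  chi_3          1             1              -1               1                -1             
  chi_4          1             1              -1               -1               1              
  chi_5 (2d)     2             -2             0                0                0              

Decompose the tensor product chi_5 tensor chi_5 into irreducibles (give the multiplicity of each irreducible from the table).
chi_5 tensor chi_5 = chi_1 + chi_2 + chi_3 + chi_4 (all other irreducibles have multiplicity 0).

Details: The character of a tensor product is the pointwise product (chi_5 * chi_5)(C) = chi_5(C) * chi_5(C):
  {1}: (2)*(2), {-1}: (-2)*(-2), {i,-i}: (0)*(0), {j,-j}: (0)*(0), {k,-k}: (0)*(0)
so (chi_5 * chi_5) takes values
  {1} -> 4, {-1} -> 4, {i,-i} -> 0, {j,-j} -> 0, {k,-k} -> 0.
Now take the inner product of this character with each irreducible chi from the table, <chi_5*chi_5, chi> = (1/8) sum_C |C| (chi_5*chi_5)(C) conj(chi(C)):
  <chi_5*chi_5, chi_1> = (1/8)[1*(4)*conj(1) + 1*(4)*conj(1) + 2*(0)*conj(1) + 2*(0)*conj(1) + 2*(0)*conj(1)]
      = (1/8)[(4) + (4) + (0) + (0) + (0)] = 8/8 = 1
  <chi_5*chi_5, chi_2> = (1/8)[1*(4)*conj(1) + 1*(4)*conj(1) + 2*(0)*conj(1) + 2*(0)*conj(-1) + 2*(0)*conj(-1)]
      = (1/8)[(4) + (4) + (0) + (0) + (0)] = 8/8 = 1
  <chi_5*chi_5, chi_3> = (1/8)[1*(4)*conj(1) + 1*(4)*conj(1) + 2*(0)*conj(-1) + 2*(0)*conj(1) + 2*(0)*conj(-1)]
      = (1/8)[(4) + (4) + (0) + (0) + (0)] = 8/8 = 1
  <chi_5*chi_5, chi_4> = (1/8)[1*(4)*conj(1) + 1*(4)*conj(1) + 2*(0)*conj(-1) + 2*(0)*conj(-1) + 2*(0)*conj(1)]
      = (1/8)[(4) + (4) + (0) + (0) + (0)] = 8/8 = 1
  <chi_5*chi_5, chi_5> = (1/8)[1*(4)*conj(2) + 1*(4)*conj(-2) + 2*(0)*conj(0) + 2*(0)*conj(0) + 2*(0)*conj(0)]
      = (1/8)[(8) + (-8) + (0) + (0) + (0)] = 0/8 = 0
Hence the multiplicities are chi_1: 1, chi_2: 1, chi_3: 1, chi_4: 1. Dimension check: dim(chi_5)*dim(chi_5) = 2*2 = 4 and sum (mult * dim) = 1*1 + 1*1 + 1*1 + 1*1 = 4.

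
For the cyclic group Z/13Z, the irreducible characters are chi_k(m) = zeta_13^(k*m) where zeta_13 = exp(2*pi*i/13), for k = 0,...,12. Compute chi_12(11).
chi_12(11) = zeta_13^132 = exp(4*I*pi/13)

Details: chi_12(11) = zeta_13^(12*11) = zeta_13^132. Since zeta_13^13 = 1, this equals zeta_13^2 = exp(2*pi*i*2/13) = exp(4*I*pi/13).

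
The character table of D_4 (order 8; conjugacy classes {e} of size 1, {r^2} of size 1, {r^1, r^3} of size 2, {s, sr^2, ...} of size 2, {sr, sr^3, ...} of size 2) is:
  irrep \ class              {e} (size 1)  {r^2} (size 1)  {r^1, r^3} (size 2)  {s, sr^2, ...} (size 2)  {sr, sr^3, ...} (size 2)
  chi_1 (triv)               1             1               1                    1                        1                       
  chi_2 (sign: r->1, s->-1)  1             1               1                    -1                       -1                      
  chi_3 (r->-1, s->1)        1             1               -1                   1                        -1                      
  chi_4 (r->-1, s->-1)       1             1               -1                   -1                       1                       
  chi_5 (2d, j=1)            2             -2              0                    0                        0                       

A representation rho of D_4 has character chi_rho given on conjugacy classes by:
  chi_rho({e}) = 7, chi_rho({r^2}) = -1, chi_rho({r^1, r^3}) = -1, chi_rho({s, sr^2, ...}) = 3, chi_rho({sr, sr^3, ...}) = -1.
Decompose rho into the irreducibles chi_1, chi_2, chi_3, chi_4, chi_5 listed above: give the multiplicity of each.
Multiplicities: chi_1: 1, chi_2: 0, chi_3: 2, chi_4: 0, chi_5: 2.

Derivation: Use <chi_rho, chi> = (1/|G|) sum_C |C| * chi_rho(C) * conj(chi(C)) with |G| = 8 for each irreducible chi in the table:
  <chi_rho, chi_1> = (1/8)[1*(7)*conj(1) + 1*(-1)*conj(1) + 2*(-1)*conj(1) + 2*(3)*conj(1) + 2*(-1)*conj(1)]
      = (1/8)[(7) + (-1) + (-2) + (6) + (-2)] = 8/8 = 1
  <chi_rho, chi_2> = (1/8)[1*(7)*conj(1) + 1*(-1)*conj(1) + 2*(-1)*conj(1) + 2*(3)*conj(-1) + 2*(-1)*conj(-1)]
      = (1/8)[(7) + (-1) + (-2) + (-6) + (2)] = 0/8 = 0
  <chi_rho, chi_3> = (1/8)[1*(7)*conj(1) + 1*(-1)*conj(1) + 2*(-1)*conj(-1) + 2*(3)*conj(1) + 2*(-1)*conj(-1)]
      = (1/8)[(7) + (-1) + (2) + (6) + (2)] = 16/8 = 2
  <chi_rho, chi_4> = (1/8)[1*(7)*conj(1) + 1*(-1)*conj(1) + 2*(-1)*conj(-1) + 2*(3)*conj(-1) + 2*(-1)*conj(1)]
      = (1/8)[(7) + (-1) + (2) + (-6) + (-2)] = 0/8 = 0
  <chi_rho, chi_5> = (1/8)[1*(7)*conj(2) + 1*(-1)*conj(-2) + 2*(-1)*conj(0) + 2*(3)*conj(0) + 2*(-1)*conj(0)]
      = (1/8)[(14) + (2) + (0) + (0) + (0)] = 16/8 = 2
Dimension check: dim(rho) = sum (mult * dim) = 1*1 + 0*1 + 2*1 + 0*1 + 2*2 = 7 = chi_rho(e) = 7.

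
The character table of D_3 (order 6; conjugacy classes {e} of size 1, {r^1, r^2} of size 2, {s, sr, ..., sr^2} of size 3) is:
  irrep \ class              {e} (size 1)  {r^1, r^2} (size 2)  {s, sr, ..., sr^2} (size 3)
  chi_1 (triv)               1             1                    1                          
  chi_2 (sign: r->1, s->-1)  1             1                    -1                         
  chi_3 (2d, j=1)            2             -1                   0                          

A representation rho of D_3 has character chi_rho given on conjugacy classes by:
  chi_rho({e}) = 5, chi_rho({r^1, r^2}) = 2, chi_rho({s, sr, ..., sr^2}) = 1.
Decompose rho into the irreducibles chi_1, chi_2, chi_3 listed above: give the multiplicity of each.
Multiplicities: chi_1: 2, chi_2: 1, chi_3: 1.

Use <chi_rho, chi> = (1/|G|) sum_C |C| * chi_rho(C) * conj(chi(C)) with |G| = 6 for each irreducible chi in the table:
  <chi_rho, chi_1> = (1/6)[1*(5)*conj(1) + 2*(2)*conj(1) + 3*(1)*conj(1)]
      = (1/6)[(5) + (4) + (3)] = 12/6 = 2
  <chi_rho, chi_2> = (1/6)[1*(5)*conj(1) + 2*(2)*conj(1) + 3*(1)*conj(-1)]
      = (1/6)[(5) + (4) + (-3)] = 6/6 = 1
  <chi_rho, chi_3> = (1/6)[1*(5)*conj(2) + 2*(2)*conj(-1) + 3*(1)*conj(0)]
      = (1/6)[(10) + (-4) + (0)] = 6/6 = 1
Dimension check: dim(rho) = sum (mult * dim) = 2*1 + 1*1 + 1*2 = 5 = chi_rho(e) = 5.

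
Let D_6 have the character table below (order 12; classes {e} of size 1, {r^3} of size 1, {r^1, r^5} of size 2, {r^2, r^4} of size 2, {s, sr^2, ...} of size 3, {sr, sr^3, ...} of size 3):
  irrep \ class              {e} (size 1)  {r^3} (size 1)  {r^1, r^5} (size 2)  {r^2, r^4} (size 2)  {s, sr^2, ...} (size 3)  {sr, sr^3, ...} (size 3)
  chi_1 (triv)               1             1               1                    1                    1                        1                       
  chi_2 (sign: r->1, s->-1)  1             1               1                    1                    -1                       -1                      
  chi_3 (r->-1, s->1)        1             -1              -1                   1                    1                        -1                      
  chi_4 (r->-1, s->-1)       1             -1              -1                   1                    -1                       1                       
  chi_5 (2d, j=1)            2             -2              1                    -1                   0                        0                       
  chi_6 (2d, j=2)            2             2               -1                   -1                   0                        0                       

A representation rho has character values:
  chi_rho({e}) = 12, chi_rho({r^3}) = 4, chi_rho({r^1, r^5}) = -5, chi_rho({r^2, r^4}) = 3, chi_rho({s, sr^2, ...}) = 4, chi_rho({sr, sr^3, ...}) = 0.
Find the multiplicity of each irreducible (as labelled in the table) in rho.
Multiplicities: chi_1: 2, chi_2: 0, chi_3: 3, chi_4: 1, chi_5: 0, chi_6: 3.

Argument: Use <chi_rho, chi> = (1/|G|) sum_C |C| * chi_rho(C) * conj(chi(C)) with |G| = 12 for each irreducible chi in the table:
  <chi_rho, chi_1> = (1/12)[1*(12)*conj(1) + 1*(4)*conj(1) + 2*(-5)*conj(1) + 2*(3)*conj(1) + 3*(4)*conj(1) + 3*(0)*conj(1)]
      = (1/12)[(12) + (4) + (-10) + (6) + (12) + (0)] = 24/12 = 2
  <chi_rho, chi_2> = (1/12)[1*(12)*conj(1) + 1*(4)*conj(1) + 2*(-5)*conj(1) + 2*(3)*conj(1) + 3*(4)*conj(-1) + 3*(0)*conj(-1)]
      = (1/12)[(12) + (4) + (-10) + (6) + (-12) + (0)] = 0/12 = 0
  <chi_rho, chi_3> = (1/12)[1*(12)*conj(1) + 1*(4)*conj(-1) + 2*(-5)*conj(-1) + 2*(3)*conj(1) + 3*(4)*conj(1) + 3*(0)*conj(-1)]
      = (1/12)[(12) + (-4) + (10) + (6) + (12) + (0)] = 36/12 = 3
  <chi_rho, chi_4> = (1/12)[1*(12)*conj(1) + 1*(4)*conj(-1) + 2*(-5)*conj(-1) + 2*(3)*conj(1) + 3*(4)*conj(-1) + 3*(0)*conj(1)]
      = (1/12)[(12) + (-4) + (10) + (6) + (-12) + (0)] = 12/12 = 1
  <chi_rho, chi_5> = (1/12)[1*(12)*conj(2) + 1*(4)*conj(-2) + 2*(-5)*conj(1) + 2*(3)*conj(-1) + 3*(4)*conj(0) + 3*(0)*conj(0)]
      = (1/12)[(24) + (-8) + (-10) + (-6) + (0) + (0)] = 0/12 = 0
  <chi_rho, chi_6> = (1/12)[1*(12)*conj(2) + 1*(4)*conj(2) + 2*(-5)*conj(-1) + 2*(3)*conj(-1) + 3*(4)*conj(0) + 3*(0)*conj(0)]
      = (1/12)[(24) + (8) + (10) + (-6) + (0) + (0)] = 36/12 = 3
Dimension check: dim(rho) = sum (mult * dim) = 2*1 + 0*1 + 3*1 + 1*1 + 0*2 + 3*2 = 12 = chi_rho(e) = 12.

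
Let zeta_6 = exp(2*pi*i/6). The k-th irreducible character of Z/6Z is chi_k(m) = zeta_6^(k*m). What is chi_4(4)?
chi_4(4) = zeta_6^16 = exp(-2*I*pi/3)

Explanation: chi_4(4) = zeta_6^(4*4) = zeta_6^16. Since zeta_6^6 = 1, this equals zeta_6^4 = exp(2*pi*i*4/6) = exp(-2*I*pi/3).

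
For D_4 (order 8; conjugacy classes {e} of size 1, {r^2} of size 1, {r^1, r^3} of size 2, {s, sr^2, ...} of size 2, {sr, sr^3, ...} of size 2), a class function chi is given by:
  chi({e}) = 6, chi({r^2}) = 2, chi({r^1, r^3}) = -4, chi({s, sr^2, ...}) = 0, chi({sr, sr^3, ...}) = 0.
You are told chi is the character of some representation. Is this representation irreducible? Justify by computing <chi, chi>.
Not irreducible (reducible): <chi, chi> = 9 > 1.

Argument: <chi, chi> = (1/|G|) sum_C |C| * |chi(C)|^2 = (1/8)[1*|6|^2 + 1*|2|^2 + 2*|-4|^2 + 2*|0|^2 + 2*|0|^2]
  = (1/8)[(36) + (4) + (32) + (0) + (0)] = 72/8 = 9.
A character is irreducible iff <chi, chi> = 1, so this representation is reducible.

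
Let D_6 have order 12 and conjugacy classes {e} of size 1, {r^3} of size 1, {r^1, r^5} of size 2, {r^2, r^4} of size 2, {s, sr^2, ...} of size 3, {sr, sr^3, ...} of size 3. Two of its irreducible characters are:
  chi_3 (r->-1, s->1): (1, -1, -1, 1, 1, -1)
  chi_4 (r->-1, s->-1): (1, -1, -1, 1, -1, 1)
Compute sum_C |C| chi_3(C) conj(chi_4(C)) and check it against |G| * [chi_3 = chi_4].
Sum = 0; so <chi_3, chi_4> = 0 (distinct irreducibles are orthogonal).

Reasoning: Compute term by term over conjugacy classes (|C| * chi_3(C) * conj(chi_4(C))):
  1*(1)*conj(1) + 1*(-1)*conj(-1) + 2*(-1)*conj(-1) + 2*(1)*conj(1) + 3*(1)*conj(-1) + 3*(-1)*conj(1)
  = (1) + (1) + (2) + (2) + (-3) + (-3)
  = 0.
Dividing by |G| = 12 gives 0/12 = 0, matching the row-orthogonality relation <chi_3, chi_4> = [chi_3 = chi_4].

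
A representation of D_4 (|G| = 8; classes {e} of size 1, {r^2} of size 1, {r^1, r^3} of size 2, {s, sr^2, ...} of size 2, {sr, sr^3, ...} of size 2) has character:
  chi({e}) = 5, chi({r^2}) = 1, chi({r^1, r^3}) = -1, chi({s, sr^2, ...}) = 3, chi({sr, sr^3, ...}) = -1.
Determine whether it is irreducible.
Not irreducible (reducible): <chi, chi> = 6 > 1.

Details: <chi, chi> = (1/|G|) sum_C |C| * |chi(C)|^2 = (1/8)[1*|5|^2 + 1*|1|^2 + 2*|-1|^2 + 2*|3|^2 + 2*|-1|^2]
  = (1/8)[(25) + (1) + (2) + (18) + (2)] = 48/8 = 6.
A character is irreducible iff <chi, chi> = 1, so this representation is reducible.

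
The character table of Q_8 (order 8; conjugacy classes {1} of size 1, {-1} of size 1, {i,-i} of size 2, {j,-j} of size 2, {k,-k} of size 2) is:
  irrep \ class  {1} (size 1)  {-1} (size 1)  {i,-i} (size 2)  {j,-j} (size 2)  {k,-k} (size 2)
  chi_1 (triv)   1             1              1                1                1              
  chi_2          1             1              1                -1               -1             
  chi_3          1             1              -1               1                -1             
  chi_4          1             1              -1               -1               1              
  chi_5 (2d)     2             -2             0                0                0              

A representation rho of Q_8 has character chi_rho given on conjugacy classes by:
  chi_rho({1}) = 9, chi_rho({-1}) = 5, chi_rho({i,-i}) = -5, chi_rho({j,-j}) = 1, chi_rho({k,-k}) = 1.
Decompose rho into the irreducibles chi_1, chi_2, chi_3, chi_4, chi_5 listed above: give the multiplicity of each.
Multiplicities: chi_1: 1, chi_2: 0, chi_3: 3, chi_4: 3, chi_5: 1.

Why: Use <chi_rho, chi> = (1/|G|) sum_C |C| * chi_rho(C) * conj(chi(C)) with |G| = 8 for each irreducible chi in the table:
  <chi_rho, chi_1> = (1/8)[1*(9)*conj(1) + 1*(5)*conj(1) + 2*(-5)*conj(1) + 2*(1)*conj(1) + 2*(1)*conj(1)]
      = (1/8)[(9) + (5) + (-10) + (2) + (2)] = 8/8 = 1
  <chi_rho, chi_2> = (1/8)[1*(9)*conj(1) + 1*(5)*conj(1) + 2*(-5)*conj(1) + 2*(1)*conj(-1) + 2*(1)*conj(-1)]
      = (1/8)[(9) + (5) + (-10) + (-2) + (-2)] = 0/8 = 0
  <chi_rho, chi_3> = (1/8)[1*(9)*conj(1) + 1*(5)*conj(1) + 2*(-5)*conj(-1) + 2*(1)*conj(1) + 2*(1)*conj(-1)]
      = (1/8)[(9) + (5) + (10) + (2) + (-2)] = 24/8 = 3
  <chi_rho, chi_4> = (1/8)[1*(9)*conj(1) + 1*(5)*conj(1) + 2*(-5)*conj(-1) + 2*(1)*conj(-1) + 2*(1)*conj(1)]
      = (1/8)[(9) + (5) + (10) + (-2) + (2)] = 24/8 = 3
  <chi_rho, chi_5> = (1/8)[1*(9)*conj(2) + 1*(5)*conj(-2) + 2*(-5)*conj(0) + 2*(1)*conj(0) + 2*(1)*conj(0)]
      = (1/8)[(18) + (-10) + (0) + (0) + (0)] = 8/8 = 1
Dimension check: dim(rho) = sum (mult * dim) = 1*1 + 0*1 + 3*1 + 3*1 + 1*2 = 9 = chi_rho(e) = 9.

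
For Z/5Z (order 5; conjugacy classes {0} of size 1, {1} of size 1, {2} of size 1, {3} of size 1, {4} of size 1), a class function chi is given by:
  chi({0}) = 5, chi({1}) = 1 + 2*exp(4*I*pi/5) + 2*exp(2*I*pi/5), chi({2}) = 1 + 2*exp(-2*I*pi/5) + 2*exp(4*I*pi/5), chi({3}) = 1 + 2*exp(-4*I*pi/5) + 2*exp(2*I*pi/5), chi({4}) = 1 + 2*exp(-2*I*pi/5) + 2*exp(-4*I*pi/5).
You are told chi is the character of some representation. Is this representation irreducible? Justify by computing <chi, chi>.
Not irreducible (reducible): <chi, chi> = 9 > 1.

Details: <chi, chi> = (1/|G|) sum_C |C| * |chi(C)|^2 = (1/5)[1*|5|^2 + 1*|1 + 2*exp(4*I*pi/5) + 2*exp(2*I*pi/5)|^2 + 1*|1 + 2*exp(-2*I*pi/5) + 2*exp(4*I*pi/5)|^2 + 1*|1 + 2*exp(-4*I*pi/5) + 2*exp(2*I*pi/5)|^2 + 1*|1 + 2*exp(-2*I*pi/5) + 2*exp(-4*I*pi/5)|^2]
  = (1/5)[(25) + (9 + 6*exp(-2*I*pi/5) + 2*exp(-4*I*pi/5) + 2*exp(4*I*pi/5) + 6*exp(2*I*pi/5)) + (9 + 6*exp(-4*I*pi/5) + 2*exp(-2*I*pi/5) + 2*exp(2*I*pi/5) + 6*exp(4*I*pi/5)) + (9 + 6*exp(-4*I*pi/5) + 2*exp(-2*I*pi/5) + 2*exp(2*I*pi/5) + 6*exp(4*I*pi/5)) + (9 + 6*exp(-2*I*pi/5) + 2*exp(-4*I*pi/5) + 2*exp(4*I*pi/5) + 6*exp(2*I*pi/5))] = 45/5 = 9.
(Exp terms are combined using exp(i*s)*conj(exp(i*t)) = exp(i*(s-t)), and sums of them are collapsed using the identity that for every m > 1 the m distinct m-th roots of unity sum to 0, e.g. 1 + exp(2*I*pi/3) + exp(-2*I*pi/3) = 0.)
A character is irreducible iff <chi, chi> = 1, so this representation is reducible.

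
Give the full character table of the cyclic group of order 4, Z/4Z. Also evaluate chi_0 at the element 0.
Character table of Z/4Z (irreps indexed chi_0,...,chi_3 with chi_k(m) = zeta_4^(k*m), zeta_4 = exp(2*pi*i/4)):
  irrep \ class  {0} (size 1)  {1} (size 1)  {2} (size 1)  {3} (size 1)
  chi_0          1             1             1             1           
  chi_1          1             I             -1            -I          
  chi_2          1             -1            1             -1          
  chi_3          1             -I            -1            I           

Spot check: chi_0(0) = zeta_4^(0*0) = zeta_4^0 = 1.

Derivation: Z/4Z is abelian, so all 4 irreducible complex representations are 1-dimensional. They are given by chi_k(m) = zeta_4^(k*m) for k = 0,...,3. Row orthogonality: sum_m chi_k(m) conj(chi_l(m)) = 4 * [k = l].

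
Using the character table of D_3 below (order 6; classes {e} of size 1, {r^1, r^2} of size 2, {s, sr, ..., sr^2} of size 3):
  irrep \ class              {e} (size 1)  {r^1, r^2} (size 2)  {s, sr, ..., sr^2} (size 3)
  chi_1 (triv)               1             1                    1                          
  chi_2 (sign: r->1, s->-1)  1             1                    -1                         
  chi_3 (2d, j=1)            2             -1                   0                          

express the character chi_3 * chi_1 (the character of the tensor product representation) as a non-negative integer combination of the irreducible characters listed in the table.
chi_3 tensor chi_1 = chi_3 (all other irreducibles have multiplicity 0).

Working: The character of a tensor product is the pointwise product (chi_3 * chi_1)(C) = chi_3(C) * chi_1(C):
  {e}: (2)*(1), {r^1, r^2}: (-1)*(1), {s, sr, ..., sr^2}: (0)*(1)
so (chi_3 * chi_1) takes values
  {e} -> 2, {r^1, r^2} -> -1, {s, sr, ..., sr^2} -> 0.
Now take the inner product of this character with each irreducible chi from the table, <chi_3*chi_1, chi> = (1/6) sum_C |C| (chi_3*chi_1)(C) conj(chi(C)):
  <chi_3*chi_1, chi_1> = (1/6)[1*(2)*conj(1) + 2*(-1)*conj(1) + 3*(0)*conj(1)]
      = (1/6)[(2) + (-2) + (0)] = 0/6 = 0
  <chi_3*chi_1, chi_2> = (1/6)[1*(2)*conj(1) + 2*(-1)*conj(1) + 3*(0)*conj(-1)]
      = (1/6)[(2) + (-2) + (0)] = 0/6 = 0
  <chi_3*chi_1, chi_3> = (1/6)[1*(2)*conj(2) + 2*(-1)*conj(-1) + 3*(0)*conj(0)]
      = (1/6)[(4) + (2) + (0)] = 6/6 = 1
Hence the multiplicities are chi_3: 1. Dimension check: dim(chi_3)*dim(chi_1) = 2*1 = 2 and sum (mult * dim) = 1*2 = 2.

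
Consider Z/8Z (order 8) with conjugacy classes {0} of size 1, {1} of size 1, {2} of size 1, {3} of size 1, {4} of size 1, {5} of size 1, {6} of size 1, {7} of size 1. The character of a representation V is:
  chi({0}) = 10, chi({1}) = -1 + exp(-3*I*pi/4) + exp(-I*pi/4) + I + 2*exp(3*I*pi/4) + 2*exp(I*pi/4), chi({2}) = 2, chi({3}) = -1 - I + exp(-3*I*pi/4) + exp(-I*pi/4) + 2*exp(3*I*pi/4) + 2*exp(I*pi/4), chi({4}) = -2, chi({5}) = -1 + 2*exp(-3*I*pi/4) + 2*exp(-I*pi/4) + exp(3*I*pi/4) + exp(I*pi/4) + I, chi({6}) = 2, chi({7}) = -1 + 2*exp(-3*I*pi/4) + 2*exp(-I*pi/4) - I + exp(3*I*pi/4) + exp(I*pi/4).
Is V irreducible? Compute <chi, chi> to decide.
Not irreducible (reducible): <chi, chi> = 16 > 1.

<chi, chi> = (1/|G|) sum_C |C| * |chi(C)|^2 = (1/8)[1*|10|^2 + 1*|-1 + exp(-3*I*pi/4) + exp(-I*pi/4) + I + 2*exp(3*I*pi/4) + 2*exp(I*pi/4)|^2 + 1*|2|^2 + 1*|-1 - I + exp(-3*I*pi/4) + exp(-I*pi/4) + 2*exp(3*I*pi/4) + 2*exp(I*pi/4)|^2 + 1*|-2|^2 + 1*|-1 + 2*exp(-3*I*pi/4) + 2*exp(-I*pi/4) + exp(3*I*pi/4) + exp(I*pi/4) + I|^2 + 1*|2|^2 + 1*|-1 + 2*exp(-3*I*pi/4) + 2*exp(-I*pi/4) - I + exp(3*I*pi/4) + exp(I*pi/4)|^2]
  = (1/8)[(100) + (4 - 4*exp(3*I*pi/4) - 2*exp(I*pi/4) - 2*exp(-I*pi/4) - 4*exp(-3*I*pi/4)) + (4) + (4 - 4*exp(I*pi/4) - 2*exp(3*I*pi/4) - 2*exp(-3*I*pi/4) - 4*exp(-I*pi/4)) + (4) + (4 - 4*exp(I*pi/4) - 2*exp(3*I*pi/4) - 2*exp(-3*I*pi/4) - 4*exp(-I*pi/4)) + (4) + (4 - 4*exp(3*I*pi/4) - 2*exp(I*pi/4) - 2*exp(-I*pi/4) - 4*exp(-3*I*pi/4))] = 128/8 = 16.
(Exp terms are combined using exp(i*s)*conj(exp(i*t)) = exp(i*(s-t)), and sums of them are collapsed using the identity that for every m > 1 the m distinct m-th roots of unity sum to 0, e.g. 1 + exp(2*I*pi/3) + exp(-2*I*pi/3) = 0.)
A character is irreducible iff <chi, chi> = 1, so this representation is reducible.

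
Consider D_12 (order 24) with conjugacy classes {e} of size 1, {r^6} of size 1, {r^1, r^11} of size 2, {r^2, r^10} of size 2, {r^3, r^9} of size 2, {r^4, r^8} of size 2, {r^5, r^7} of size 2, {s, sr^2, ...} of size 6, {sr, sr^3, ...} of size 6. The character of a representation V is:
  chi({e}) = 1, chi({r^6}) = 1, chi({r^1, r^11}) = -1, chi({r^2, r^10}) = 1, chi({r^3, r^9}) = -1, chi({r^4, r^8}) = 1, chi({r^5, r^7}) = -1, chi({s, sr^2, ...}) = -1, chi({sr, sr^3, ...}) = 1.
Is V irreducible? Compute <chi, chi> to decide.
Irreducible: <chi, chi> = 1.

Working: <chi, chi> = (1/|G|) sum_C |C| * |chi(C)|^2 = (1/24)[1*|1|^2 + 1*|1|^2 + 2*|-1|^2 + 2*|1|^2 + 2*|-1|^2 + 2*|1|^2 + 2*|-1|^2 + 6*|-1|^2 + 6*|1|^2]
  = (1/24)[(1) + (1) + (2) + (2) + (2) + (2) + (2) + (6) + (6)] = 24/24 = 1.
A character is irreducible iff <chi, chi> = 1, so this representation is irreducible.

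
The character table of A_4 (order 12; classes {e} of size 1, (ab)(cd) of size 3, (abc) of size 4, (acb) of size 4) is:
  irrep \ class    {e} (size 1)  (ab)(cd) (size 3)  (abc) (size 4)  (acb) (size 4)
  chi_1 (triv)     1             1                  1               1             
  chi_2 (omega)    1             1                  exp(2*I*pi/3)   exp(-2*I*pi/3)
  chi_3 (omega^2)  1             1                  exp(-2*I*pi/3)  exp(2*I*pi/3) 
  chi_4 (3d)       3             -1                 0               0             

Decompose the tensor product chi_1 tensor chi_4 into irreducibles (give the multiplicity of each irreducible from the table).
chi_1 tensor chi_4 = chi_4 (all other irreducibles have multiplicity 0).

Working: The character of a tensor product is the pointwise product (chi_1 * chi_4)(C) = chi_1(C) * chi_4(C):
  {e}: (1)*(3), (ab)(cd): (1)*(-1), (abc): (1)*(0), (acb): (1)*(0)
so (chi_1 * chi_4) takes values
  {e} -> 3, (ab)(cd) -> -1, (abc) -> 0, (acb) -> 0.
Now take the inner product of this character with each irreducible chi from the table, <chi_1*chi_4, chi> = (1/12) sum_C |C| (chi_1*chi_4)(C) conj(chi(C)):
  <chi_1*chi_4, chi_1> = (1/12)[1*(3)*conj(1) + 3*(-1)*conj(1) + 4*(0)*conj(1) + 4*(0)*conj(1)]
      = (1/12)[(3) + (-3) + (0) + (0)] = 0/12 = 0
  <chi_1*chi_4, chi_2> = (1/12)[1*(3)*conj(1) + 3*(-1)*conj(1) + 4*(0)*conj(exp(2*I*pi/3)) + 4*(0)*conj(exp(-2*I*pi/3))]
      = (1/12)[(3) + (-3) + (0) + (0)] = 0/12 = 0
  <chi_1*chi_4, chi_3> = (1/12)[1*(3)*conj(1) + 3*(-1)*conj(1) + 4*(0)*conj(exp(-2*I*pi/3)) + 4*(0)*conj(exp(2*I*pi/3))]
      = (1/12)[(3) + (-3) + (0) + (0)] = 0/12 = 0
  <chi_1*chi_4, chi_4> = (1/12)[1*(3)*conj(3) + 3*(-1)*conj(-1) + 4*(0)*conj(0) + 4*(0)*conj(0)]
      = (1/12)[(9) + (3) + (0) + (0)] = 12/12 = 1
(Exp terms are combined using exp(i*s)*conj(exp(i*t)) = exp(i*(s-t)), and sums of them are collapsed using the identity that for every m > 1 the m distinct m-th roots of unity sum to 0, e.g. 1 + exp(2*I*pi/3) + exp(-2*I*pi/3) = 0.)
Hence the multiplicities are chi_4: 1. Dimension check: dim(chi_1)*dim(chi_4) = 1*3 = 3 and sum (mult * dim) = 1*3 = 3.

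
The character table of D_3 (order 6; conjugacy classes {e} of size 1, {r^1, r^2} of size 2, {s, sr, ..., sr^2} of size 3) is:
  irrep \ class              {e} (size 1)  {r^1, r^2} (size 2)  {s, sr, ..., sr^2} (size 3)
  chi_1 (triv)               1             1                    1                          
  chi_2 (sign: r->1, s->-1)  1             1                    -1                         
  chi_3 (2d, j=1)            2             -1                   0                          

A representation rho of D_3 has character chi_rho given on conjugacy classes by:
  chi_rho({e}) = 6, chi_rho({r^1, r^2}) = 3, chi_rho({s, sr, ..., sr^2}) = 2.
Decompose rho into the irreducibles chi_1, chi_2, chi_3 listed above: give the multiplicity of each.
Multiplicities: chi_1: 3, chi_2: 1, chi_3: 1.

Reasoning: Use <chi_rho, chi> = (1/|G|) sum_C |C| * chi_rho(C) * conj(chi(C)) with |G| = 6 for each irreducible chi in the table:
  <chi_rho, chi_1> = (1/6)[1*(6)*conj(1) + 2*(3)*conj(1) + 3*(2)*conj(1)]
      = (1/6)[(6) + (6) + (6)] = 18/6 = 3
  <chi_rho, chi_2> = (1/6)[1*(6)*conj(1) + 2*(3)*conj(1) + 3*(2)*conj(-1)]
      = (1/6)[(6) + (6) + (-6)] = 6/6 = 1
  <chi_rho, chi_3> = (1/6)[1*(6)*conj(2) + 2*(3)*conj(-1) + 3*(2)*conj(0)]
      = (1/6)[(12) + (-6) + (0)] = 6/6 = 1
Dimension check: dim(rho) = sum (mult * dim) = 3*1 + 1*1 + 1*2 = 6 = chi_rho(e) = 6.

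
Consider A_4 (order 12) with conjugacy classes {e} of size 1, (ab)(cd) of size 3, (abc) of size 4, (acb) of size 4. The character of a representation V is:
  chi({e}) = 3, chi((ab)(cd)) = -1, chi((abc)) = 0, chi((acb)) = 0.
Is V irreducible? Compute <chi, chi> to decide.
Irreducible: <chi, chi> = 1.

Argument: <chi, chi> = (1/|G|) sum_C |C| * |chi(C)|^2 = (1/12)[1*|3|^2 + 3*|-1|^2 + 4*|0|^2 + 4*|0|^2]
  = (1/12)[(9) + (3) + (0) + (0)] = 12/12 = 1.
(Exp terms are combined using exp(i*s)*conj(exp(i*t)) = exp(i*(s-t)), and sums of them are collapsed using the identity that for every m > 1 the m distinct m-th roots of unity sum to 0, e.g. 1 + exp(2*I*pi/3) + exp(-2*I*pi/3) = 0.)
A character is irreducible iff <chi, chi> = 1, so this representation is irreducible.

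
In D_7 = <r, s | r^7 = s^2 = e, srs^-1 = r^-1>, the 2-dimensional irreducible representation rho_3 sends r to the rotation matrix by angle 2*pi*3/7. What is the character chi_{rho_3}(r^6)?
chi_{rho_3}(r^6) = 2*cos(2*pi*3*6/7) = -2*cos(pi/7)

Details: rho_3(r^6) is rotation by angle 2*pi*3*6/7, whose trace is 2*cos(2*pi*3*6/7) = -2*cos(pi/7).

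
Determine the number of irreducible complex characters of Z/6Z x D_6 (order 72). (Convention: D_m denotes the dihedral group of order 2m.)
36

Working: The number of irreducible complex representations of a finite group equals its number of conjugacy classes. For a direct product, #classes(G x H) = #classes(G) * #classes(H). Z/6Z has 6 classes (abelian), D_6 has 6 classes, so 6 * 6 = 36, so Z/6Z x D_6 (order 72) has exactly 36 irreducible complex representations.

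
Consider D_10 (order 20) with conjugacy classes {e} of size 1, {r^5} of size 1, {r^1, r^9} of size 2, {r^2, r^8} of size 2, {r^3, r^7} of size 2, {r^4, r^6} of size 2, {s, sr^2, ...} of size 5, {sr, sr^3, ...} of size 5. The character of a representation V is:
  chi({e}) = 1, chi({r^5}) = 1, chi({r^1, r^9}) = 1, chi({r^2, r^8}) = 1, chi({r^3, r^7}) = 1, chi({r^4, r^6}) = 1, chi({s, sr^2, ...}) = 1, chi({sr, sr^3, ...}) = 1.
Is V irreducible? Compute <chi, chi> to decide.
Irreducible: <chi, chi> = 1.

Derivation: <chi, chi> = (1/|G|) sum_C |C| * |chi(C)|^2 = (1/20)[1*|1|^2 + 1*|1|^2 + 2*|1|^2 + 2*|1|^2 + 2*|1|^2 + 2*|1|^2 + 5*|1|^2 + 5*|1|^2]
  = (1/20)[(1) + (1) + (2) + (2) + (2) + (2) + (5) + (5)] = 20/20 = 1.
A character is irreducible iff <chi, chi> = 1, so this representation is irreducible.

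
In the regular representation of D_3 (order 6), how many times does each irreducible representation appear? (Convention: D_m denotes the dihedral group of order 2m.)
Each irreducible V_i of dimension d_i appears with multiplicity d_i, i.e. rho_reg = (direct sum over all irreducibles V_i) d_i V_i. The irreducible dimensions for D_3 are 1, 1, 2: 2 irreducibles of dimension 1, each with multiplicity 1; 1 irreducible of dimension 2, with multiplicity 2. Total dimension 2*1*1 + 1*2*2 = 6 = |G|.

General theorem: in the regular representation of a finite group G, each irreducible appears with multiplicity equal to its dimension. Check: dim(rho_reg) = sum d_i^2 = 1 + 1 + 4 = 6 = |G|.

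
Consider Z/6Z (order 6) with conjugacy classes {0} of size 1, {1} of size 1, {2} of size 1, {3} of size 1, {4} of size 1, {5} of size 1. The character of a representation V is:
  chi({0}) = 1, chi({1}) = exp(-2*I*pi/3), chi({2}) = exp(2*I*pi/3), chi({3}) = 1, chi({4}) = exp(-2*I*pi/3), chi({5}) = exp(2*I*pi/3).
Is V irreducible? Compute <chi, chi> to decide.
Irreducible: <chi, chi> = 1.

Proof sketch: <chi, chi> = (1/|G|) sum_C |C| * |chi(C)|^2 = (1/6)[1*|1|^2 + 1*|exp(-2*I*pi/3)|^2 + 1*|exp(2*I*pi/3)|^2 + 1*|1|^2 + 1*|exp(-2*I*pi/3)|^2 + 1*|exp(2*I*pi/3)|^2]
  = (1/6)[(1) + (1) + (1) + (1) + (1) + (1)] = 6/6 = 1.
(Exp terms are combined using exp(i*s)*conj(exp(i*t)) = exp(i*(s-t)), and sums of them are collapsed using the identity that for every m > 1 the m distinct m-th roots of unity sum to 0, e.g. 1 + exp(2*I*pi/3) + exp(-2*I*pi/3) = 0.)
A character is irreducible iff <chi, chi> = 1, so this representation is irreducible.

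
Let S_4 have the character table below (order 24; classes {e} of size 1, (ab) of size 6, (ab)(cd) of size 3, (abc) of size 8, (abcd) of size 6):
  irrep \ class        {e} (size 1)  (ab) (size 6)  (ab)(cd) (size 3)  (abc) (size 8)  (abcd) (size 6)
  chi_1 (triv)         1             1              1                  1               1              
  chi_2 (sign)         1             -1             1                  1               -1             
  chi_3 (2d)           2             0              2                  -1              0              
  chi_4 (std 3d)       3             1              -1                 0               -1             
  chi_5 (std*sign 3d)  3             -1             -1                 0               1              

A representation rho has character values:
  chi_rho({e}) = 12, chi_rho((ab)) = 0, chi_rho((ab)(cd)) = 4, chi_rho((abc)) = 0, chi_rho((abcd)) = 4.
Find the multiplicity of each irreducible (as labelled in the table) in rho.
Multiplicities: chi_1: 2, chi_2: 0, chi_3: 2, chi_4: 0, chi_5: 2.

Why: Use <chi_rho, chi> = (1/|G|) sum_C |C| * chi_rho(C) * conj(chi(C)) with |G| = 24 for each irreducible chi in the table:
  <chi_rho, chi_1> = (1/24)[1*(12)*conj(1) + 6*(0)*conj(1) + 3*(4)*conj(1) + 8*(0)*conj(1) + 6*(4)*conj(1)]
      = (1/24)[(12) + (0) + (12) + (0) + (24)] = 48/24 = 2
  <chi_rho, chi_2> = (1/24)[1*(12)*conj(1) + 6*(0)*conj(-1) + 3*(4)*conj(1) + 8*(0)*conj(1) + 6*(4)*conj(-1)]
      = (1/24)[(12) + (0) + (12) + (0) + (-24)] = 0/24 = 0
  <chi_rho, chi_3> = (1/24)[1*(12)*conj(2) + 6*(0)*conj(0) + 3*(4)*conj(2) + 8*(0)*conj(-1) + 6*(4)*conj(0)]
      = (1/24)[(24) + (0) + (24) + (0) + (0)] = 48/24 = 2
  <chi_rho, chi_4> = (1/24)[1*(12)*conj(3) + 6*(0)*conj(1) + 3*(4)*conj(-1) + 8*(0)*conj(0) + 6*(4)*conj(-1)]
      = (1/24)[(36) + (0) + (-12) + (0) + (-24)] = 0/24 = 0
  <chi_rho, chi_5> = (1/24)[1*(12)*conj(3) + 6*(0)*conj(-1) + 3*(4)*conj(-1) + 8*(0)*conj(0) + 6*(4)*conj(1)]
      = (1/24)[(36) + (0) + (-12) + (0) + (24)] = 48/24 = 2
Dimension check: dim(rho) = sum (mult * dim) = 2*1 + 0*1 + 2*2 + 0*3 + 2*3 = 12 = chi_rho(e) = 12.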